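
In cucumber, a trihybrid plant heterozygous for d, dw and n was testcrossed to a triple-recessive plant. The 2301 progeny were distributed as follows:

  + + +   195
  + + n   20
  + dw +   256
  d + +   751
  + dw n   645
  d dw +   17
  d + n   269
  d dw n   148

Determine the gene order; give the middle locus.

dw

The two most frequent reciprocal classes, + dw n and d + +, are the parental types, so the F1 was + dw n / d + +.
The two rarest classes, + + n and d dw +, are the double crossovers. Comparing them with the parentals, only the dw allele has switched, so dw is the middle locus and the order is d – dw – n.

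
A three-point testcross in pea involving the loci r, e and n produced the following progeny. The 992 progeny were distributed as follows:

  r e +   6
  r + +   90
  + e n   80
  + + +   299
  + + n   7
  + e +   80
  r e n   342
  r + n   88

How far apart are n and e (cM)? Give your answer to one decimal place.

The two most frequent reciprocal classes, r e n and + + +, are the parental types, so the F1 was r e n / + + +.
The two rarest classes, r e + and + + n, are the double crossovers. Comparing them with the parentals, only the n allele has switched, so n is the middle locus and the order is r – n – e.
Crossovers in the n–e interval produce the single-crossover classes r + n and + e + (88 + 80 = 168) plus the double crossovers (13).
RF(n–e) = (168 + 13) / 992 = 181/992 = 0.1825 → 18.2 cM.

18.2 cM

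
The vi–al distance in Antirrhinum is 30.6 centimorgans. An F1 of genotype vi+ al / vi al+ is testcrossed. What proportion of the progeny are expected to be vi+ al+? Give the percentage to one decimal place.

15.3%

A map distance of 30.6 centimorgans corresponds to a recombination frequency of 0.306.
The F1 is vi+ al / vi al+, so vi+ al+ is a recombinant gamete class with expected frequency r/2 = 0.306/2 = 0.1530.
That is 0.1530 = 15.3% of the progeny.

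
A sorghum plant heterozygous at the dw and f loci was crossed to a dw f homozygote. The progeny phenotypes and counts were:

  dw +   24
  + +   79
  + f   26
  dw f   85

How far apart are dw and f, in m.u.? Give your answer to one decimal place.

The two most frequent classes, + + (79) and dw f (85), are the parental types, so the F1 was + + / dw f.
The recombinant classes are + f and dw +: 26 + 24 = 50.
Recombination frequency = 50/214 = 0.2336 ≈ 23.4%, i.e. 23.4 m.u.

23.4 m.u.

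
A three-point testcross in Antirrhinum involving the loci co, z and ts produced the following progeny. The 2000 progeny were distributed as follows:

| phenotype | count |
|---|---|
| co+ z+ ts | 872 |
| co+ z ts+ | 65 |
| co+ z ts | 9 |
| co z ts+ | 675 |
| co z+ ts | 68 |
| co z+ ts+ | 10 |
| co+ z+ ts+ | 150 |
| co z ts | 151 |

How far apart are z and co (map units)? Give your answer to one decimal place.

The two most frequent reciprocal classes, co z ts+ and co+ z+ ts, are the parental types, so the F1 was co z ts+ / co+ z+ ts.
The two rarest classes, co z+ ts+ and co+ z ts, are the double crossovers. Comparing them with the parentals, only the z allele has switched, so z is the middle locus and the order is ts – z – co.
Crossovers in the z–co interval produce the single-crossover classes co+ z ts+ and co z+ ts (65 + 68 = 133) plus the double crossovers (19).
RF(z–co) = (133 + 19) / 2000 = 152/2000 = 0.0760 → 7.6 map units.

7.6 map units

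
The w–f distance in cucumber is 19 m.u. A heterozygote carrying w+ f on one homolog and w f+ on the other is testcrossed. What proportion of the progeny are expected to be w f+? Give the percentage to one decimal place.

A map distance of 19 m.u. corresponds to a recombination frequency of 0.190.
The F1 is w+ f / w f+, so w f+ is a parental gamete class with expected frequency (1 − r)/2 = 0.810/2 = 0.4050.
That is 0.4050 = 40.5% of the progeny.

40.5%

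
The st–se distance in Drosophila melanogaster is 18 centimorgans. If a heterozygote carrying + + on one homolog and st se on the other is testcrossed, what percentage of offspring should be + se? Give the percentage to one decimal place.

9.0%

A map distance of 18 centimorgans corresponds to a recombination frequency of 0.180.
The F1 is + + / st se, so + se is a recombinant gamete class with expected frequency r/2 = 0.180/2 = 0.0900.
That is 0.0900 = 9.0% of the progeny.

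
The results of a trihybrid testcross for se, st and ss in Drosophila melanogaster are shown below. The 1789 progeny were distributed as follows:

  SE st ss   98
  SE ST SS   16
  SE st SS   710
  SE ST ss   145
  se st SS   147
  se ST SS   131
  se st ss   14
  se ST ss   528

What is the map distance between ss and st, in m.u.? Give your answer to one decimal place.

14.5 m.u.

The two most frequent reciprocal classes, se ST ss and SE st SS, are the parental types, so the F1 was se ST ss / SE st SS.
The two rarest classes, se st ss and SE ST SS, are the double crossovers. Comparing them with the parentals, only the st allele has switched, so st is the middle locus and the order is ss – st – se.
Crossovers in the ss–st interval produce the single-crossover classes se ST SS and SE st ss (131 + 98 = 229) plus the double crossovers (30).
RF(ss–st) = (229 + 30) / 1789 = 259/1789 = 0.1448 → 14.5 m.u.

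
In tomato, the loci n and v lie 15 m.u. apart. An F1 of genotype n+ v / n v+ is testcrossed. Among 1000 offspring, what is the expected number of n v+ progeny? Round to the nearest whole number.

A map distance of 15 m.u. corresponds to a recombination frequency of 0.150.
The F1 is n+ v / n v+, so n v+ is a parental gamete class with expected frequency (1 − r)/2 = 0.850/2 = 0.4250.
Expected number = 0.4250 × 1000 = 425.00 ≈ 425.

425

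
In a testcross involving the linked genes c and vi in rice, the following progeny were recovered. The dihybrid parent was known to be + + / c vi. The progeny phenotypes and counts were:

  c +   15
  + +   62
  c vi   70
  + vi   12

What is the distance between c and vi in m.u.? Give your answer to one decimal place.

17.0 m.u.

The recombinant classes are + vi and c +: 12 + 15 = 27.
Recombination frequency = 27/159 = 0.1698 ≈ 17.0%, i.e. 17.0 m.u.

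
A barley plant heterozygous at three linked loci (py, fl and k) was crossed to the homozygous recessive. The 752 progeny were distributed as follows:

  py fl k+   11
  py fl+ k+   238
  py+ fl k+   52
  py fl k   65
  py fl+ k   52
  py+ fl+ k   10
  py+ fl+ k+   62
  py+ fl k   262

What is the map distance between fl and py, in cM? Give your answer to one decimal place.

19.7 cM

The two most frequent reciprocal classes, py fl+ k+ and py+ fl k, are the parental types, so the F1 was py fl+ k+ / py+ fl k.
The two rarest classes, py fl k+ and py+ fl+ k, are the double crossovers. Comparing them with the parentals, only the fl allele has switched, so fl is the middle locus and the order is py – fl – k.
Crossovers in the py–fl interval produce the single-crossover classes py+ fl+ k+ and py fl k (62 + 65 = 127) plus the double crossovers (21).
RF(py–fl) = (127 + 21) / 752 = 148/752 = 0.1968 → 19.7 cM.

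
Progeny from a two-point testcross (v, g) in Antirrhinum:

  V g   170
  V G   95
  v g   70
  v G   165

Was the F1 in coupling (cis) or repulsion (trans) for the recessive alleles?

trans

The two most frequent classes are V g (170) and v G (165); these are the parental (non-recombinant) types.
So the F1 carried V g on one chromosome and v G on the other — the recessive alleles are on opposite chromosomes (trans / repulsion).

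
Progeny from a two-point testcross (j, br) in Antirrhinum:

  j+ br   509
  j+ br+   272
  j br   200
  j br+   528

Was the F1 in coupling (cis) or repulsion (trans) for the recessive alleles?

The two most frequent classes are j+ br (509) and j br+ (528); these are the parental (non-recombinant) types.
So the F1 carried j+ br on one chromosome and j br+ on the other — the recessive alleles are on opposite chromosomes (trans / repulsion).

trans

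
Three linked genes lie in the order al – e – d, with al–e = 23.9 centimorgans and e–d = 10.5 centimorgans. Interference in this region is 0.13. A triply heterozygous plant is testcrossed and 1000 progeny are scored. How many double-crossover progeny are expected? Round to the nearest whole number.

22

Map distances give recombination frequencies of 0.239 and 0.105 for the two intervals.
With interference 0.13 (so coincidence = 0.87), expected double-crossover frequency = 0.239 × 0.105 × 0.87 = 0.02183.
Expected number = 0.02183 × 1000 = 21.83 ≈ 22.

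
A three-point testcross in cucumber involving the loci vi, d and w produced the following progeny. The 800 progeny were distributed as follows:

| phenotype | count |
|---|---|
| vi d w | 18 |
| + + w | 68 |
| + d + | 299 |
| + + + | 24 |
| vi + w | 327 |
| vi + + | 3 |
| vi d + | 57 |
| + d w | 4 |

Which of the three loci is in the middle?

The two most frequent reciprocal classes, vi + w and + d +, are the parental types, so the F1 was vi + w / + d +.
The two rarest classes, vi + + and + d w, are the double crossovers. Comparing them with the parentals, only the w allele has switched, so w is the middle locus and the order is vi – w – d.

w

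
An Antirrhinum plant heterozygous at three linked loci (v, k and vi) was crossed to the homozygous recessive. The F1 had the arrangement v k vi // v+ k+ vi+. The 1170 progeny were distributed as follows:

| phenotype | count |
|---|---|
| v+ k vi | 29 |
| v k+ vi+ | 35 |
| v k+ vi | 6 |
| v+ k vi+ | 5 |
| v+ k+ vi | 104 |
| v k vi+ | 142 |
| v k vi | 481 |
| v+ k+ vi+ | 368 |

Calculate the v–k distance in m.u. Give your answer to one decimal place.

6.4 m.u.

The two rarest classes, v k+ vi and v+ k vi+, are the double crossovers. Comparing them with the parentals, only the k allele has switched, so k is the middle locus and the order is vi – k – v.
Crossovers in the k–v interval produce the single-crossover classes v+ k vi and v k+ vi+ (29 + 35 = 64) plus the double crossovers (11).
RF(k–v) = (64 + 11) / 1170 = 75/1170 = 0.0641 → 6.4 m.u.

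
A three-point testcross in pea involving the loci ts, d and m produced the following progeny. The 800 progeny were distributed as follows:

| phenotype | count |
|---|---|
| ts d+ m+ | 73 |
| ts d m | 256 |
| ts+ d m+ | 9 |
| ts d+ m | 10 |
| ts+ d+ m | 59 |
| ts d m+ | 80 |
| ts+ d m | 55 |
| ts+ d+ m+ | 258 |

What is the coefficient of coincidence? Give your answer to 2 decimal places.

The two most frequent reciprocal classes, ts+ d+ m+ and ts d m, are the parental types, so the F1 was ts+ d+ m+ / ts d m.
The two rarest classes, ts+ d m+ and ts d+ m, are the double crossovers. Comparing them with the parentals, only the d allele has switched, so d is the middle locus and the order is ts – d – m.
ts–d: (128 + 19)/800 = 0.1837; d–m: (139 + 19)/800 = 0.1975.
Expected DCO frequency = 0.1837 × 0.1975 ≈ 0.03628; observed = 19/800 ≈ 0.02375.
Coefficient of coincidence = 0.02375/0.03628 ≈ 0.65.

0.65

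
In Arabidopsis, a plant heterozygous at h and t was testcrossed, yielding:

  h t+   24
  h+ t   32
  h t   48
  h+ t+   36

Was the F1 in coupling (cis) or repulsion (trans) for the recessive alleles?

The two most frequent classes are h+ t+ (36) and h t (48); these are the parental (non-recombinant) types.
So the F1 carried h+ t+ on one chromosome and h t on the other — the recessive alleles are on the same chromosome (cis / coupling).

cis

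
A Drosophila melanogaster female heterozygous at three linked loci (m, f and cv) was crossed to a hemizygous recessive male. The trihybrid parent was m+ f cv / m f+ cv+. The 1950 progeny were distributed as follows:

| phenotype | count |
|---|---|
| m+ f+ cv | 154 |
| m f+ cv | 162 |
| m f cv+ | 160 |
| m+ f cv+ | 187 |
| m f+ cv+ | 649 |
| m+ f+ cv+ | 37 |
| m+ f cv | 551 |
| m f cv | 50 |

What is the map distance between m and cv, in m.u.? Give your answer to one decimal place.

The two rarest classes, m f cv and m+ f+ cv+, are the double crossovers. Comparing them with the parentals, only the m allele has switched, so m is the middle locus and the order is f – m – cv.
Crossovers in the m–cv interval produce the single-crossover classes m+ f cv+ and m f+ cv (187 + 162 = 349) plus the double crossovers (87).
RF(m–cv) = (349 + 87) / 1950 = 436/1950 = 0.2236 → 22.4 m.u.

22.4 m.u.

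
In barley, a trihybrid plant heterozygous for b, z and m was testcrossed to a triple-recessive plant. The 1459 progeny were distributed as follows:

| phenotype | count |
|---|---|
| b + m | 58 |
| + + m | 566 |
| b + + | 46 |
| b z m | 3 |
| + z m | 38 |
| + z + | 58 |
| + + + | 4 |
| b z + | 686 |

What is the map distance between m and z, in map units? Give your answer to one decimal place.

6.2 map units

The two most frequent reciprocal classes, b z + and + + m, are the parental types, so the F1 was b z + / + + m.
The two rarest classes, b z m and + + +, are the double crossovers. Comparing them with the parentals, only the m allele has switched, so m is the middle locus and the order is b – m – z.
Crossovers in the m–z interval produce the single-crossover classes b + + and + z m (46 + 38 = 84) plus the double crossovers (7).
RF(m–z) = (84 + 7) / 1459 = 91/1459 = 0.0624 → 6.2 map units.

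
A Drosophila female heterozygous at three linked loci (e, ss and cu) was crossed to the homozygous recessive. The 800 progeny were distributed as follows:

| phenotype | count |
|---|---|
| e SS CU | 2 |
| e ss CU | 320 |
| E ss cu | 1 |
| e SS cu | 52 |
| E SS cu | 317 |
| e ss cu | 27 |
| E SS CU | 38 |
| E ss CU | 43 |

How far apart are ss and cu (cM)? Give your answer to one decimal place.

8.5 cM

The two most frequent reciprocal classes, E SS cu and e ss CU, are the parental types, so the F1 was E SS cu / e ss CU.
The two rarest classes, E ss cu and e SS CU, are the double crossovers. Comparing them with the parentals, only the ss allele has switched, so ss is the middle locus and the order is cu – ss – e.
Crossovers in the cu–ss interval produce the single-crossover classes E SS CU and e ss cu (38 + 27 = 65) plus the double crossovers (3).
RF(cu–ss) = (65 + 3) / 800 = 68/800 = 0.0850 → 8.5 cM.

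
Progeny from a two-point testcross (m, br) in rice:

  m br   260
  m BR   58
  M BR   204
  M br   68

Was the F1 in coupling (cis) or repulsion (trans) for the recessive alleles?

cis

The two most frequent classes are M BR (204) and m br (260); these are the parental (non-recombinant) types.
So the F1 carried M BR on one chromosome and m br on the other — the recessive alleles are on the same chromosome (cis / coupling).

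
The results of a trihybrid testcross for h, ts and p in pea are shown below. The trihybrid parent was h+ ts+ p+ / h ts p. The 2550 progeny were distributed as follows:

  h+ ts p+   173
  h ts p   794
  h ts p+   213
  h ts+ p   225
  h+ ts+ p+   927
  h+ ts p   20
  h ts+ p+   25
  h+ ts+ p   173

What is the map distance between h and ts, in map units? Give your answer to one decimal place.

The two rarest classes, h ts+ p+ and h+ ts p, are the double crossovers. Comparing them with the parentals, only the h allele has switched, so h is the middle locus and the order is ts – h – p.
Crossovers in the ts–h interval produce the single-crossover classes h+ ts p+ and h ts+ p (173 + 225 = 398) plus the double crossovers (45).
RF(ts–h) = (398 + 45) / 2550 = 443/2550 = 0.1737 → 17.4 map units.

17.4 map units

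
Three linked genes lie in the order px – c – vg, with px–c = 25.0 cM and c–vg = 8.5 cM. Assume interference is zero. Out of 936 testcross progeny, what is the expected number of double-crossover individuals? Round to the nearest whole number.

20

Map distances give recombination frequencies of 0.250 and 0.085 for the two intervals.
With no interference, expected double-crossover frequency = 0.250 × 0.085 = 0.02125.
Expected number = 0.02125 × 936 = 19.89 ≈ 20.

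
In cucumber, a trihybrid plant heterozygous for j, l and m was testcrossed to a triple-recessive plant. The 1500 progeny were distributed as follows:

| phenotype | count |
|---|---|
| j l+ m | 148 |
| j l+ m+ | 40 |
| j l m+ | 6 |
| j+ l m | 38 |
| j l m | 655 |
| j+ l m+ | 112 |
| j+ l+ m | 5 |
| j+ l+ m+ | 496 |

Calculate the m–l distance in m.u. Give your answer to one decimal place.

The two most frequent reciprocal classes, j+ l+ m+ and j l m, are the parental types, so the F1 was j+ l+ m+ / j l m.
The two rarest classes, j+ l+ m and j l m+, are the double crossovers. Comparing them with the parentals, only the m allele has switched, so m is the middle locus and the order is j – m – l.
Crossovers in the m–l interval produce the single-crossover classes j+ l m+ and j l+ m (112 + 148 = 260) plus the double crossovers (11).
RF(m–l) = (260 + 11) / 1500 = 271/1500 = 0.1807 → 18.1 m.u.

18.1 m.u.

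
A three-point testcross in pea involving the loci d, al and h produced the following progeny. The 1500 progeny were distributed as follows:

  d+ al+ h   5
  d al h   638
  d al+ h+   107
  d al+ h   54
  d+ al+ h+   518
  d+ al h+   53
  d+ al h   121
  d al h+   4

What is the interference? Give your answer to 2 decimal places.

The two most frequent reciprocal classes, d al h and d+ al+ h+, are the parental types, so the F1 was d al h / d+ al+ h+.
The two rarest classes, d al h+ and d+ al+ h, are the double crossovers. Comparing them with the parentals, only the h allele has switched, so h is the middle locus and the order is al – h – d.
al–h: (107 + 9)/1500 = 0.0773; h–d: (228 + 9)/1500 = 0.1580.
Expected DCO frequency = 0.0773 × 0.1580 ≈ 0.01221; observed = 9/1500 ≈ 0.00600.
Coefficient of coincidence = 0.00600/0.01221 ≈ 0.49; interference = 1 − 0.49 = 0.51.

0.51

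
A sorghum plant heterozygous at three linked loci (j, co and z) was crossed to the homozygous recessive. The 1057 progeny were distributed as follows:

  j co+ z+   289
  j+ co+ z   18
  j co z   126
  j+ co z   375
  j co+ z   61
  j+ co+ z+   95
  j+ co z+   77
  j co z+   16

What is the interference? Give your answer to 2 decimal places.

0.18

The two most frequent reciprocal classes, j+ co z and j co+ z+, are the parental types, so the F1 was j+ co z / j co+ z+.
The two rarest classes, j+ co+ z and j co z+, are the double crossovers. Comparing them with the parentals, only the co allele has switched, so co is the middle locus and the order is j – co – z.
j–co: (221 + 34)/1057 = 0.2412; co–z: (138 + 34)/1057 = 0.1627.
Expected DCO frequency = 0.2412 × 0.1627 ≈ 0.03924; observed = 34/1057 ≈ 0.03217.
Coefficient of coincidence = 0.03217/0.03924 ≈ 0.82; interference = 1 − 0.82 = 0.18.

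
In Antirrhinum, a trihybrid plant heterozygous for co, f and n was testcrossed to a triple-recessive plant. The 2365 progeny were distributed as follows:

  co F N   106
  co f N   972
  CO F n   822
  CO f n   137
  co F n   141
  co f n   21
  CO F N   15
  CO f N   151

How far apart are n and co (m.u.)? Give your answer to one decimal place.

13.9 m.u.

The two most frequent reciprocal classes, CO F n and co f N, are the parental types, so the F1 was CO F n / co f N.
The two rarest classes, CO F N and co f n, are the double crossovers. Comparing them with the parentals, only the n allele has switched, so n is the middle locus and the order is co – n – f.
Crossovers in the co–n interval produce the single-crossover classes co F n and CO f N (141 + 151 = 292) plus the double crossovers (36).
RF(co–n) = (292 + 36) / 2365 = 328/2365 = 0.1387 → 13.9 m.u.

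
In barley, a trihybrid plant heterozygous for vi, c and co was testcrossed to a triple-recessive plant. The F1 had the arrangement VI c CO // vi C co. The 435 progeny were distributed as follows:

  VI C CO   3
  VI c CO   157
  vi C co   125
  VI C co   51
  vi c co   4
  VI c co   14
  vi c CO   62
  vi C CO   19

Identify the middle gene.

c

The two rarest classes, VI C CO and vi c co, are the double crossovers. Comparing them with the parentals, only the c allele has switched, so c is the middle locus and the order is vi – c – co.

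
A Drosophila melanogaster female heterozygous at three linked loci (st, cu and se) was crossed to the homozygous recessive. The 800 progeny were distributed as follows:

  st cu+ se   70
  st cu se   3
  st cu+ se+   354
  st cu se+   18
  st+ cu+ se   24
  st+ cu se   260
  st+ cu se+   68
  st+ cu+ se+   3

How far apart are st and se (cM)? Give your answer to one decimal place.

18.0 cM

The two most frequent reciprocal classes, st cu+ se+ and st+ cu se, are the parental types, so the F1 was st cu+ se+ / st+ cu se.
The two rarest classes, st+ cu+ se+ and st cu se, are the double crossovers. Comparing them with the parentals, only the st allele has switched, so st is the middle locus and the order is cu – st – se.
Crossovers in the st–se interval produce the single-crossover classes st cu+ se and st+ cu se+ (70 + 68 = 138) plus the double crossovers (6).
RF(st–se) = (138 + 6) / 800 = 144/800 = 0.1800 → 18.0 cM.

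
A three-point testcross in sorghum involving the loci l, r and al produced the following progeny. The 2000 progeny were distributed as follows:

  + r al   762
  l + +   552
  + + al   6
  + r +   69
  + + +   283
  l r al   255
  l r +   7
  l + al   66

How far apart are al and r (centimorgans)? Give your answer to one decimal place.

The two most frequent reciprocal classes, l + + and + r al, are the parental types, so the F1 was l + + / + r al.
The two rarest classes, l r + and + + al, are the double crossovers. Comparing them with the parentals, only the r allele has switched, so r is the middle locus and the order is l – r – al.
Crossovers in the r–al interval produce the single-crossover classes l + al and + r + (66 + 69 = 135) plus the double crossovers (13).
RF(r–al) = (135 + 13) / 2000 = 148/2000 = 0.0740 → 7.4 centimorgans.

7.4 centimorgans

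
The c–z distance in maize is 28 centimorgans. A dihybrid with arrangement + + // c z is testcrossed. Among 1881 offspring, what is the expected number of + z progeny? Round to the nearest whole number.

A map distance of 28 centimorgans corresponds to a recombination frequency of 0.280.
The F1 is + + / c z, so + z is a recombinant gamete class with expected frequency r/2 = 0.280/2 = 0.1400.
Expected number = 0.1400 × 1881 = 263.34 ≈ 263.

263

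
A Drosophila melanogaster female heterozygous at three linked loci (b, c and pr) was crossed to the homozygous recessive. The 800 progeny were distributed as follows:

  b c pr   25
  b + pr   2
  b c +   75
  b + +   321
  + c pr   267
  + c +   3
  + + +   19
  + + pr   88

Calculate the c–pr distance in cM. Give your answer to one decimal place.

21.0 cM

The two most frequent reciprocal classes, + c pr and b + +, are the parental types, so the F1 was + c pr / b + +.
The two rarest classes, + c + and b + pr, are the double crossovers. Comparing them with the parentals, only the pr allele has switched, so pr is the middle locus and the order is b – pr – c.
Crossovers in the pr–c interval produce the single-crossover classes + + pr and b c + (88 + 75 = 163) plus the double crossovers (5).
RF(pr–c) = (163 + 5) / 800 = 168/800 = 0.2100 → 21.0 cM.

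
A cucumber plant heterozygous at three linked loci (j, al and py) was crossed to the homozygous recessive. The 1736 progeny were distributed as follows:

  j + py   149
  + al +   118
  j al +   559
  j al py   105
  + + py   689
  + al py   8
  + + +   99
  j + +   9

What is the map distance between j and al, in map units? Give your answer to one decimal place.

16.4 map units

The two most frequent reciprocal classes, j al + and + + py, are the parental types, so the F1 was j al + / + + py.
The two rarest classes, j + + and + al py, are the double crossovers. Comparing them with the parentals, only the al allele has switched, so al is the middle locus and the order is py – al – j.
Crossovers in the al–j interval produce the single-crossover classes + al + and j + py (118 + 149 = 267) plus the double crossovers (17).
RF(al–j) = (267 + 17) / 1736 = 284/1736 = 0.1636 → 16.4 map units.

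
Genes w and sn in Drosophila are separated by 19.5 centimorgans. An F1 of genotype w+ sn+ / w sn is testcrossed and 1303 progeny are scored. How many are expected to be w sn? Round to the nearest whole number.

524

A map distance of 19.5 centimorgans corresponds to a recombination frequency of 0.195.
The F1 is w+ sn+ / w sn, so w sn is a parental gamete class with expected frequency (1 − r)/2 = 0.805/2 = 0.4025.
Expected number = 0.4025 × 1303 = 524.46 ≈ 524.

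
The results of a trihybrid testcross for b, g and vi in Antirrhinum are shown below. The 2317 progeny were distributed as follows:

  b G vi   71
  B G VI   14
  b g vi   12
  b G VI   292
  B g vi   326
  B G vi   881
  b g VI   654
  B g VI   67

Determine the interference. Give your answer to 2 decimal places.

0.43

The two most frequent reciprocal classes, b g VI and B G vi, are the parental types, so the F1 was b g VI / B G vi.
The two rarest classes, b g vi and B G VI, are the double crossovers. Comparing them with the parentals, only the vi allele has switched, so vi is the middle locus and the order is g – vi – b.
g–vi: (618 + 26)/2317 = 0.2779; vi–b: (138 + 26)/2317 = 0.0708.
Expected DCO frequency = 0.2779 × 0.0708 ≈ 0.01968; observed = 26/2317 ≈ 0.01122.
Coefficient of coincidence = 0.01122/0.01968 ≈ 0.57; interference = 1 − 0.57 = 0.43.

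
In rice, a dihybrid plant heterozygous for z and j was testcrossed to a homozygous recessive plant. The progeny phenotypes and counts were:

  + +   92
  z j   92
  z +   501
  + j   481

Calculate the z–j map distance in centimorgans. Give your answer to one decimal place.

15.8 centimorgans

The two most frequent classes, + j (481) and z + (501), are the parental types, so the F1 was + j / z +.
The recombinant classes are + + and z j: 92 + 92 = 184.
Recombination frequency = 184/1166 = 0.1578 ≈ 15.8%, i.e. 15.8 centimorgans.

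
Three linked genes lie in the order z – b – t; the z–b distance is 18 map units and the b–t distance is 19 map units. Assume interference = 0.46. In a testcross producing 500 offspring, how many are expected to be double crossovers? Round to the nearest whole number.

Map distances give recombination frequencies of 0.180 and 0.190 for the two intervals.
With interference 0.46 (so coincidence = 0.54), expected double-crossover frequency = 0.180 × 0.190 × 0.54 = 0.01847.
Expected number = 0.01847 × 500 = 9.23 ≈ 9.

9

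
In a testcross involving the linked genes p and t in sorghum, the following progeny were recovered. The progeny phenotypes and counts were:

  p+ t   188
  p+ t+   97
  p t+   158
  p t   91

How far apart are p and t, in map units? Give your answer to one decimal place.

35.2 map units

The two most frequent classes, p+ t (188) and p t+ (158), are the parental types, so the F1 was p+ t / p t+.
The recombinant classes are p+ t+ and p t: 97 + 91 = 188.
Recombination frequency = 188/534 = 0.3521 ≈ 35.2%, i.e. 35.2 map units.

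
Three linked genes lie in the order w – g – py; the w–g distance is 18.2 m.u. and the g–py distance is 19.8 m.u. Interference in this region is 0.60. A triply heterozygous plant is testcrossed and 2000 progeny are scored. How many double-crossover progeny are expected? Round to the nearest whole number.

29

Map distances give recombination frequencies of 0.182 and 0.198 for the two intervals.
With interference 0.60 (so coincidence = 0.40), expected double-crossover frequency = 0.182 × 0.198 × 0.40 = 0.01441.
Expected number = 0.01441 × 2000 = 28.83 ≈ 29.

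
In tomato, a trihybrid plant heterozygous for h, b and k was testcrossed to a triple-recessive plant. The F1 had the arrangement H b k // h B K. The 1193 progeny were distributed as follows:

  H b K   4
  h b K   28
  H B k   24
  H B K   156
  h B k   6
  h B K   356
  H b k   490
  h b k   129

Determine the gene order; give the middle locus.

k

The two rarest classes, H b K and h B k, are the double crossovers. Comparing them with the parentals, only the k allele has switched, so k is the middle locus and the order is b – k – h.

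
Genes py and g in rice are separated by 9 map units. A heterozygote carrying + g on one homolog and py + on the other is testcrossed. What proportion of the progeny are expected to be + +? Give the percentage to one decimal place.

A map distance of 9 map units corresponds to a recombination frequency of 0.090.
The F1 is + g / py +, so + + is a recombinant gamete class with expected frequency r/2 = 0.090/2 = 0.0450.
That is 0.0450 = 4.5% of the progeny.

4.5%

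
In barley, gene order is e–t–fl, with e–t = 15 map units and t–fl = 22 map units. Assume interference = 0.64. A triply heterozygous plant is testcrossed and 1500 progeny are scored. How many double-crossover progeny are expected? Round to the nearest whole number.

18

Map distances give recombination frequencies of 0.150 and 0.220 for the two intervals.
With interference 0.64 (so coincidence = 0.36), expected double-crossover frequency = 0.150 × 0.220 × 0.36 = 0.01188.
Expected number = 0.01188 × 1500 = 17.82 ≈ 18.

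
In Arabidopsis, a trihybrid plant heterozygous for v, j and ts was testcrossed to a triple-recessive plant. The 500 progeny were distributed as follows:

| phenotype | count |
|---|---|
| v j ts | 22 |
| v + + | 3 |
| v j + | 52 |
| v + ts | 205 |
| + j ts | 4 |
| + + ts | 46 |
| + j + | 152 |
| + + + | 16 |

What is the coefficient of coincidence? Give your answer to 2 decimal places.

0.74

The two most frequent reciprocal classes, v + ts and + j +, are the parental types, so the F1 was v + ts / + j +.
The two rarest classes, v + + and + j ts, are the double crossovers. Comparing them with the parentals, only the ts allele has switched, so ts is the middle locus and the order is v – ts – j.
v–ts: (98 + 7)/500 = 0.2100; ts–j: (38 + 7)/500 = 0.0900.
Expected DCO frequency = 0.2100 × 0.0900 ≈ 0.01890; observed = 7/500 ≈ 0.01400.
Coefficient of coincidence = 0.01400/0.01890 ≈ 0.74.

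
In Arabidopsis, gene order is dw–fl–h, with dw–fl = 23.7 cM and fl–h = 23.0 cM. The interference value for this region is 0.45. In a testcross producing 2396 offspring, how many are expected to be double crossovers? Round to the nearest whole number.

Map distances give recombination frequencies of 0.237 and 0.230 for the two intervals.
With interference 0.45 (so coincidence = 0.55), expected double-crossover frequency = 0.237 × 0.230 × 0.55 = 0.02998.
Expected number = 0.02998 × 2396 = 71.83 ≈ 72.

72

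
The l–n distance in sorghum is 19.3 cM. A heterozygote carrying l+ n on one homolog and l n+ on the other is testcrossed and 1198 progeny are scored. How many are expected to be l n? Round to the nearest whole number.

A map distance of 19.3 cM corresponds to a recombination frequency of 0.193.
The F1 is l+ n / l n+, so l n is a recombinant gamete class with expected frequency r/2 = 0.193/2 = 0.0965.
Expected number = 0.0965 × 1198 = 115.61 ≈ 116.

116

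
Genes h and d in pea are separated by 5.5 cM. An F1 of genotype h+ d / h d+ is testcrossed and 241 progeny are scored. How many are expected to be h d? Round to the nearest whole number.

A map distance of 5.5 cM corresponds to a recombination frequency of 0.055.
The F1 is h+ d / h d+, so h d is a recombinant gamete class with expected frequency r/2 = 0.055/2 = 0.0275.
Expected number = 0.0275 × 241 = 6.63 ≈ 7.

7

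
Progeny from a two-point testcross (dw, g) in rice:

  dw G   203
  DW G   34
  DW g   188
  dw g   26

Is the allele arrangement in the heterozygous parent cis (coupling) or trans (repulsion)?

The two most frequent classes are DW g (188) and dw G (203); these are the parental (non-recombinant) types.
So the F1 carried DW g on one chromosome and dw G on the other — the recessive alleles are on opposite chromosomes (trans / repulsion).

trans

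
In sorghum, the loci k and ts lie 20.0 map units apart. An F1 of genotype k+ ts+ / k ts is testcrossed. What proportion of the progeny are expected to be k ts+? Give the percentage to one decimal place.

10.0%

A map distance of 20.0 map units corresponds to a recombination frequency of 0.200.
The F1 is k+ ts+ / k ts, so k ts+ is a recombinant gamete class with expected frequency r/2 = 0.200/2 = 0.1000.
That is 0.1000 = 10.0% of the progeny.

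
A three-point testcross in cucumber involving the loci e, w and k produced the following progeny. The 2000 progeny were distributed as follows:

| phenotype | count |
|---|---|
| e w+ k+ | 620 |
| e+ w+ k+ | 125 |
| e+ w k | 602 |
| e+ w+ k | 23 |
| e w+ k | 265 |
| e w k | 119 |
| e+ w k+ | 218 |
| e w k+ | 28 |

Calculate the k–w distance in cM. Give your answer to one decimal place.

26.7 cM

The two most frequent reciprocal classes, e w+ k+ and e+ w k, are the parental types, so the F1 was e w+ k+ / e+ w k.
The two rarest classes, e w k+ and e+ w+ k, are the double crossovers. Comparing them with the parentals, only the w allele has switched, so w is the middle locus and the order is e – w – k.
Crossovers in the w–k interval produce the single-crossover classes e w+ k and e+ w k+ (265 + 218 = 483) plus the double crossovers (51).
RF(w–k) = (483 + 51) / 2000 = 534/2000 = 0.2670 → 26.7 cM.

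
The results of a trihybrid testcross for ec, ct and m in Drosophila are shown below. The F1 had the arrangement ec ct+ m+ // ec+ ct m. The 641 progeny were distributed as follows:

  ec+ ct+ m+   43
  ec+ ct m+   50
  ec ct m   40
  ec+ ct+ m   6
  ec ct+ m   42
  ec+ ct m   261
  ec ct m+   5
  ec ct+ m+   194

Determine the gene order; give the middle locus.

The two rarest classes, ec ct m+ and ec+ ct+ m, are the double crossovers. Comparing them with the parentals, only the ct allele has switched, so ct is the middle locus and the order is ec – ct – m.

ct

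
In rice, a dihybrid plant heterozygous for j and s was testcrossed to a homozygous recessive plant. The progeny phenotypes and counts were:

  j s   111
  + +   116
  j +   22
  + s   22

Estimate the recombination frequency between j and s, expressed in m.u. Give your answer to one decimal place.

16.2 m.u.

The two most frequent classes, + + (116) and j s (111), are the parental types, so the F1 was + + / j s.
The recombinant classes are + s and j +: 22 + 22 = 44.
Recombination frequency = 44/271 = 0.1624 ≈ 16.2%, i.e. 16.2 m.u.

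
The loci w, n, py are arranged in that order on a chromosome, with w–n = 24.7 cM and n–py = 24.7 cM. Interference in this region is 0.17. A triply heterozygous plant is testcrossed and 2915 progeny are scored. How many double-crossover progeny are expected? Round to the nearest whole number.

Map distances give recombination frequencies of 0.247 and 0.247 for the two intervals.
With interference 0.17 (so coincidence = 0.83), expected double-crossover frequency = 0.247 × 0.247 × 0.83 = 0.05064.
Expected number = 0.05064 × 2915 = 147.61 ≈ 148.

148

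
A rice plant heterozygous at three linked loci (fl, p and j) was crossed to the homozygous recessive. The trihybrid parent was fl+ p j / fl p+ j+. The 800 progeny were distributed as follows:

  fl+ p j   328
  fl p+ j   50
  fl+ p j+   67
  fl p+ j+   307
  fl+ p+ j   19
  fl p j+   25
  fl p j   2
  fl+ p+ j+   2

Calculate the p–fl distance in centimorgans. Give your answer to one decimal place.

The two rarest classes, fl p j and fl+ p+ j+, are the double crossovers. Comparing them with the parentals, only the fl allele has switched, so fl is the middle locus and the order is p – fl – j.
Crossovers in the p–fl interval produce the single-crossover classes fl+ p+ j and fl p j+ (19 + 25 = 44) plus the double crossovers (4).
RF(p–fl) = (44 + 4) / 800 = 48/800 = 0.0600 → 6.0 centimorgans.

6.0 centimorgans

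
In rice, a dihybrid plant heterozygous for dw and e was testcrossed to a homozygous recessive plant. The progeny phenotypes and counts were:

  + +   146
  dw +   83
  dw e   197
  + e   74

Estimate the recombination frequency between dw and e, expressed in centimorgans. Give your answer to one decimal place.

31.4 centimorgans

The two most frequent classes, + + (146) and dw e (197), are the parental types, so the F1 was + + / dw e.
The recombinant classes are + e and dw +: 74 + 83 = 157.
Recombination frequency = 157/500 = 0.3140 ≈ 31.4%, i.e. 31.4 centimorgans.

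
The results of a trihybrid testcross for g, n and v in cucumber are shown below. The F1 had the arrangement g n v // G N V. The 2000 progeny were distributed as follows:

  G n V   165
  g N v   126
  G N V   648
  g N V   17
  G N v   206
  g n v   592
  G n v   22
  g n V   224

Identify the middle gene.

g

The two rarest classes, G n v and g N V, are the double crossovers. Comparing them with the parentals, only the g allele has switched, so g is the middle locus and the order is v – g – n.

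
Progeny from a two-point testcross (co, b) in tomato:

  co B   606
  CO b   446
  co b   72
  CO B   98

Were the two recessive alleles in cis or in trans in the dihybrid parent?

trans

The two most frequent classes are CO b (446) and co B (606); these are the parental (non-recombinant) types.
So the F1 carried CO b on one chromosome and co B on the other — the recessive alleles are on opposite chromosomes (trans / repulsion).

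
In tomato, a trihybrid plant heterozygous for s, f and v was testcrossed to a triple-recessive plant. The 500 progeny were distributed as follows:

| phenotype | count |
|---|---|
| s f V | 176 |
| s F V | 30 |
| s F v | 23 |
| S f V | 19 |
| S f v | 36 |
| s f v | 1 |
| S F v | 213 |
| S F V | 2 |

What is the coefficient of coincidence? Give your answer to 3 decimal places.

0.483

The two most frequent reciprocal classes, s f V and S F v, are the parental types, so the F1 was s f V / S F v.
The two rarest classes, s f v and S F V, are the double crossovers. Comparing them with the parentals, only the v allele has switched, so v is the middle locus and the order is s – v – f.
s–v: (42 + 3)/500 = 0.0900; v–f: (66 + 3)/500 = 0.1380.
Expected DCO frequency = 0.0900 × 0.1380 ≈ 0.01242; observed = 3/500 ≈ 0.00600.
Coefficient of coincidence = 0.00600/0.01242 ≈ 0.483.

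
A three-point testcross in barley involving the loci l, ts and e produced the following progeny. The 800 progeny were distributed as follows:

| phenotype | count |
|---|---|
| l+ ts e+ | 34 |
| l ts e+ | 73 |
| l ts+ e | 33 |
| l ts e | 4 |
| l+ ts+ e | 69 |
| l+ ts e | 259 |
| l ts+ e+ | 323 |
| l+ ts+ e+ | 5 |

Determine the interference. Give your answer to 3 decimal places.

The two most frequent reciprocal classes, l ts+ e+ and l+ ts e, are the parental types, so the F1 was l ts+ e+ / l+ ts e.
The two rarest classes, l+ ts+ e+ and l ts e, are the double crossovers. Comparing them with the parentals, only the l allele has switched, so l is the middle locus and the order is e – l – ts.
e–l: (67 + 9)/800 = 0.0950; l–ts: (142 + 9)/800 = 0.1888.
Expected DCO frequency = 0.0950 × 0.1888 ≈ 0.01794; observed = 9/800 ≈ 0.01125.
Coefficient of coincidence = 0.01125/0.01794 ≈ 0.627; interference = 1 − 0.627 = 0.373.

0.373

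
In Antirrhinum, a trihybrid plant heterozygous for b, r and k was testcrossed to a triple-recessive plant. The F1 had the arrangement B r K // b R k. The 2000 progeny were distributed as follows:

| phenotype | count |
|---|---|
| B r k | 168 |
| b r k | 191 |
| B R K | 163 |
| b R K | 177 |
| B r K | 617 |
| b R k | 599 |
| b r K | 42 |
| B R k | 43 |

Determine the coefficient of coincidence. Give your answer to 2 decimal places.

The two rarest classes, b r K and B R k, are the double crossovers. Comparing them with the parentals, only the b allele has switched, so b is the middle locus and the order is k – b – r.
k–b: (345 + 85)/2000 = 0.2150; b–r: (354 + 85)/2000 = 0.2195.
Expected DCO frequency = 0.2150 × 0.2195 ≈ 0.04719; observed = 85/2000 ≈ 0.04250.
Coefficient of coincidence = 0.04250/0.04719 ≈ 0.90.

0.90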